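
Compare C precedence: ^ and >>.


'>>' is shift (level 8); '^' is bitwise XOR (level 4)
Higher level binds tighter
'>>' has higher precedence than '^'


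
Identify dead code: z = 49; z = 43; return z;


first assignment to z is overwritten before any read
Dead: 'z = 49'


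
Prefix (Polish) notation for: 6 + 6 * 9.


'*' binds tighter: tree is (+ 6 (* 6 9))
Prefix: + 6 * 6 9


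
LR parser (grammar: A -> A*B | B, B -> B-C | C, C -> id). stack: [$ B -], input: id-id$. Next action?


no handle; shift 'id'
Action: shift


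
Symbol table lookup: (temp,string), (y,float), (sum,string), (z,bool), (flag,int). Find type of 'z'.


Lookup 'z' → type bool


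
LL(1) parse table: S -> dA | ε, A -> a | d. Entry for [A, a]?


For [A, a]: 'a' ∈ FIRST(a)
Entry: A -> a


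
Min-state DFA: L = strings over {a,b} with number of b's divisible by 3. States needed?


Track (count of b) mod 3: states 0..2, accept at 0
Minimal DFA: 3 states


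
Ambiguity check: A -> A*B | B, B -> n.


precedence layered via separate nonterminal B: deterministic
Unambiguous


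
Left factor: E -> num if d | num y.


Common prefix: 'num'
Factored: E -> num E', E' -> if d | y


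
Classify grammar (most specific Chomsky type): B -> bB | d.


Right-linear: every RHS is a terminal or a terminal followed by one nonterminal
Classification: Type 3 (Regular)


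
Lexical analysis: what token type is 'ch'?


Pattern: letter/underscore followed by alphanumerics, not a keyword
Type: IDENTIFIER


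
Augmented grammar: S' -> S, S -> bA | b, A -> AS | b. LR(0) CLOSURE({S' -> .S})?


Start: S' -> .S
For each item with dot before a nonterminal B, add B -> .γ for every B-production
Closure: [S' -> .S, S -> .bA, S -> .b]


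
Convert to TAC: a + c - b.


Break into single-operator statements:
t1 = a + c
t2 = t1 - b


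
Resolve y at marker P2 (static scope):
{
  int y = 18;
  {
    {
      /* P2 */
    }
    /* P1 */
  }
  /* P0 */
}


P2's block does not declare y; resolves to the enclosing declaration at depth 0
y = 18


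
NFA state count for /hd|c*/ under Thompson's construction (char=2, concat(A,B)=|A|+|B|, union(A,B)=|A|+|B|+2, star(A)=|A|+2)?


Syntax tree has 3 char leaf(s), 1 union(s), 1 star(s)
chars contribute 3×2 = 6; each union adds +2; each star adds +2
Total: 6 + 2 + 2 = 10 states


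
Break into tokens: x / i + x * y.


Scan left to right, longest-match per lexeme
Tokens: ID(x), OP(/), ID(i), OP(+), ID(x), OP(*), ID(y)


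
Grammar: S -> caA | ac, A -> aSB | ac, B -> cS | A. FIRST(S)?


Per alternative of S: FIRST(caA) = {c}; FIRST(ac) = {a}
FIRST(S) = {a, c}


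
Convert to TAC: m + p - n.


Break into single-operator statements:
t1 = m + p
t2 = t1 - n


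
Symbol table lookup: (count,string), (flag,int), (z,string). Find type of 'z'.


Lookup 'z' → type string


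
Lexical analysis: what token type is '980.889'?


Pattern: digits with a decimal point
Type: FLOAT_LITERAL


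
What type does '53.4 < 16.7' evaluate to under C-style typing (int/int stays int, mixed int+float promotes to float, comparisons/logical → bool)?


Operand types: float < float
Rule: comparison yields bool
Result type: bool


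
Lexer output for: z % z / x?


Scan left to right, longest-match per lexeme
Tokens: ID(z), OP(%), ID(z), OP(/), ID(x)


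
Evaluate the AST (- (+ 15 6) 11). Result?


Evaluate inner: (+ 15 6) = 21
Evaluate root: (- 21 11) = 10
Result: 10


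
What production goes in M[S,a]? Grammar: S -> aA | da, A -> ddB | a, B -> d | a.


For [S, a]: 'a' ∈ FIRST(aA)
Entry: S -> aA


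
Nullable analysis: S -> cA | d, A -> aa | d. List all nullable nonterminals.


A nonterminal is nullable iff some alternative derives ε (directly, or every symbol in it is nullable)
Nullable: {}


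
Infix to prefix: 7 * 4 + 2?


left-to-right (same/higher precedence on left): tree is (+ (* 7 4) 2)
Prefix: + * 7 4 2


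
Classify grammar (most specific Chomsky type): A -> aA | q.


Right-linear: every RHS is a terminal or a terminal followed by one nonterminal
Classification: Type 3 (Regular)


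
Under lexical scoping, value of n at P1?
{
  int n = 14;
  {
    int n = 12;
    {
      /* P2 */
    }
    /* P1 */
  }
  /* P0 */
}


n declared in the same block as P1
n = 12


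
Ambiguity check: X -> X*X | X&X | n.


'n*n&n' has two parse trees (no precedence encoded between * and &)
Ambiguous


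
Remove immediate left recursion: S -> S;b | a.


Left-recursive alternatives: S;b; non-recursive: a
Introduce S': S -> aS', S' -> ;bS' | ε


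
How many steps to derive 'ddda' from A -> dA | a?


Derivation: A => dA => ddA => dddA => ddda
Steps: 4


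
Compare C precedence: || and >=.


'>=' is relational (level 7); '||' is logical OR (level 1)
Higher level binds tighter
'>=' has higher precedence than '||'


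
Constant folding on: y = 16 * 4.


16 * 4 = 64 at compile time
Optimized: y = 64


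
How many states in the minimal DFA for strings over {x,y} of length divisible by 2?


Track length mod 2: states 0..1, accept at 0
Minimal DFA: 2 states


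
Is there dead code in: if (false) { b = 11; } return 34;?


condition is constant false, so the whole block is unreachable
Dead: 'if (false) { b = 11; }'


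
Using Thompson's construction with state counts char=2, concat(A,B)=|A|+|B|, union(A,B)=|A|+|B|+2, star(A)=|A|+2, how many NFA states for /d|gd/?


Syntax tree has 3 char leaf(s), 1 union(s), 0 star(s)
chars contribute 3×2 = 6; each union adds +2; each star adds +2
Total: 6 + 2 + 0 = 8 states


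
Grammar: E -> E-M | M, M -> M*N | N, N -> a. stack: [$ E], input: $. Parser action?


start symbol E on stack, input exhausted
Action: accept


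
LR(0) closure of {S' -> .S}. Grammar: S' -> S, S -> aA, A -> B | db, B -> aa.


Start: S' -> .S
For each item with dot before a nonterminal B, add B -> .γ for every B-production
Closure: [S' -> .S, S -> .aA]


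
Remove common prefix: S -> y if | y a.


Common prefix: 'y'
Factored: S -> y S', S' -> if | a


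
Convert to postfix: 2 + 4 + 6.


Left to right (same or higher precedence on left)
Postfix: 2 4 + 6 +


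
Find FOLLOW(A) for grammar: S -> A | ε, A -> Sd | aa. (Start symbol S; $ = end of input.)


$ ∈ FOLLOW(S). For each A -> αBβ: add FIRST(β)\{ε} to FOLLOW(B); if β nullable, add FOLLOW(A).
FOLLOW(A) = {$, d}


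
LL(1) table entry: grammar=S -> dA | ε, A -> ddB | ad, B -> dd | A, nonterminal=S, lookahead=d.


For [S, d]: 'd' ∈ FIRST(dA)
Entry: S -> dA


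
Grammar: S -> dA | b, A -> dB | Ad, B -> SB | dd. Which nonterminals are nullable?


A nonterminal is nullable iff some alternative derives ε (directly, or every symbol in it is nullable)
Nullable: {}


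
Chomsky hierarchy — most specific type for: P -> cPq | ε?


Single nonterminal LHS, but c^n q^n is not regular
Classification: Type 2 (Context-Free)


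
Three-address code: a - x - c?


Break into single-operator statements:
t1 = a - x
t2 = t1 - c


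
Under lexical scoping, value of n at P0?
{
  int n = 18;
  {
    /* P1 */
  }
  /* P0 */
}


n declared in the same block as P0
n = 18


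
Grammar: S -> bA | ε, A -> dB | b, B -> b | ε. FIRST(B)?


Per alternative of B: FIRST(b) = {b}; FIRST(ε) = {ε}
FIRST(B) = {b, ε}


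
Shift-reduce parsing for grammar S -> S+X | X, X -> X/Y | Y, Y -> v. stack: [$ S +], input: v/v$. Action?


no handle ('S+' is not any RHS); shift 'v'
Action: shift


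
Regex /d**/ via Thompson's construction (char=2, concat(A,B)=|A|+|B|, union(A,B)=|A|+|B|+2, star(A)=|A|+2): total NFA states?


Syntax tree has 1 char leaf(s), 0 union(s), 2 star(s)
chars contribute 1×2 = 2; each union adds +2; each star adds +2
Total: 2 + 0 + 4 = 6 states


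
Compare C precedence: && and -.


'-' is additive (level 9); '&&' is logical AND (level 2)
Higher level binds tighter
'-' has higher precedence than '&&'


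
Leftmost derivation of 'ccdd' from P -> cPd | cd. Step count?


Derivation: P => cPd => ccdd
Steps: 2


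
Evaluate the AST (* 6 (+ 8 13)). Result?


Evaluate inner: (+ 8 13) = 21
Evaluate root: (* 6 21) = 126
Result: 126


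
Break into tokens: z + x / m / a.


Scan left to right, longest-match per lexeme
Tokens: ID(z), OP(+), ID(x), OP(/), ID(m), OP(/), ID(a)


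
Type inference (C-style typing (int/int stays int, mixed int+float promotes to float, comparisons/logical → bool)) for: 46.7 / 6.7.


Operand types: float / float
Rule: mixed int/float promotes to float; int/int stays int
Result type: float


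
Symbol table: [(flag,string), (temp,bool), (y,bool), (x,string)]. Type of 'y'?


Lookup 'y' → type bool


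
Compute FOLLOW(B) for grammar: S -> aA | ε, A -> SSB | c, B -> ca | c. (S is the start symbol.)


$ ∈ FOLLOW(S). For each A -> αBβ: add FIRST(β)\{ε} to FOLLOW(B); if β nullable, add FOLLOW(A).
FOLLOW(B) = {$, a, c}


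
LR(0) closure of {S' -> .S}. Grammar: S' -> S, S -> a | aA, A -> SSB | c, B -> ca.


Start: S' -> .S
For each item with dot before a nonterminal B, add B -> .γ for every B-production
Closure: [S' -> .S, S -> .a, S -> .aA]


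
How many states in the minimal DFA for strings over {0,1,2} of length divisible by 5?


Track length mod 5: states 0..4, accept at 0
Minimal DFA: 5 states


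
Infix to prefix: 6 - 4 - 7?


left-to-right (same/higher precedence on left): tree is (- (- 6 4) 7)
Prefix: - - 6 4 7


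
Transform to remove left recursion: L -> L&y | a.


Left-recursive alternatives: L&y; non-recursive: a
Introduce L': L -> aL', L' -> &yL' | ε


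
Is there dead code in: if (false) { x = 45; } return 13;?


condition is constant false, so the whole block is unreachable
Dead: 'if (false) { x = 45; }'


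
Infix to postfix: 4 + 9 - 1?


Left to right (same or higher precedence on left)
Postfix: 4 9 + 1 -


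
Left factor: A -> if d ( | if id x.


Common prefix: 'if'
Factored: A -> if A', A' -> d ( | id x


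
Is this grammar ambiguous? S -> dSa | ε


balanced d^n…a^n: each string has a unique parse
Unambiguous


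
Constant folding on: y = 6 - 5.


6 - 5 = 1 at compile time
Optimized: y = 1


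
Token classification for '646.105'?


Pattern: digits with a decimal point
Type: FLOAT_LITERAL


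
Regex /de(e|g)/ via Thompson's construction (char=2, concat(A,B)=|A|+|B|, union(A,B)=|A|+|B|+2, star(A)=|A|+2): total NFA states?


Syntax tree has 4 char leaf(s), 1 union(s), 0 star(s)
chars contribute 4×2 = 8; each union adds +2; each star adds +2
Total: 8 + 2 + 0 = 10 states


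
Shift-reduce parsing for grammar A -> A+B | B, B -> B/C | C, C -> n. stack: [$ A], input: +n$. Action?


shift '+' to continue A -> A+B
Action: shift


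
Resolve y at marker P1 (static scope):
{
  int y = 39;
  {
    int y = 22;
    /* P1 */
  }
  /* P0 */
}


y declared in the same block as P1
y = 22


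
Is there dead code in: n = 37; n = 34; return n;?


first assignment to n is overwritten before any read
Dead: 'n = 37'


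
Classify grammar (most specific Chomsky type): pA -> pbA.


LHS has context (more than one symbol) and |LHS| ≤ |RHS|
Classification: Type 1 (Context-Sensitive)


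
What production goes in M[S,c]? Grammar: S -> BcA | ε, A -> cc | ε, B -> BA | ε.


For [S, c]: 'c' ∈ FIRST(BcA)
Entry: S -> BcA


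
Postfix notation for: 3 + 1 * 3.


* has higher precedence, evaluate 1*3 first
Postfix: 3 1 3 * +


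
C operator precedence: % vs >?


'%' is multiplicative (level 10); '>' is relational (level 7)
Higher level binds tighter
'%' has higher precedence than '>'


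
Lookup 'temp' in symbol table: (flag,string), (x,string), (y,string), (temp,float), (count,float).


Lookup 'temp' → type float


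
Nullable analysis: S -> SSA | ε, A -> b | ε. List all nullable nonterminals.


A nonterminal is nullable iff some alternative derives ε (directly, or every symbol in it is nullable)
Nullable: {A, S}


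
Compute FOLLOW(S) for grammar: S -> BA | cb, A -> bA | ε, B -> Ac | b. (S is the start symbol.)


$ ∈ FOLLOW(S). For each A -> αBβ: add FIRST(β)\{ε} to FOLLOW(B); if β nullable, add FOLLOW(A).
FOLLOW(S) = {$}


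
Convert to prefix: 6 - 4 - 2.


left-to-right (same/higher precedence on left): tree is (- (- 6 4) 2)
Prefix: - - 6 4 2


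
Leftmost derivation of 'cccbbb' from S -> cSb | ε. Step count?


Derivation: S => cSb => ccSbb => cccSbbb => cccbbb
Steps: 4


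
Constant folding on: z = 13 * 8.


13 * 8 = 104 at compile time
Optimized: z = 104


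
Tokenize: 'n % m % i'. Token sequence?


Scan left to right, longest-match per lexeme
Tokens: ID(n), OP(%), ID(m), OP(%), ID(i)


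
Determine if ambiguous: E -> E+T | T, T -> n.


precedence layered via separate nonterminal T: deterministic
Unambiguous


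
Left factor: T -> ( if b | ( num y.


Common prefix: '('
Factored: T -> ( T', T' -> if b | num y


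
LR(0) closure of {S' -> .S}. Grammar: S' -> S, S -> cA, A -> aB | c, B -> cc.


Start: S' -> .S
For each item with dot before a nonterminal B, add B -> .γ for every B-production
Closure: [S' -> .S, S -> .cA]


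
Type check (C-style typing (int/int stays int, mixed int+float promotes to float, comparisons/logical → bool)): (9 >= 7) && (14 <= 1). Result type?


Operand types: bool && bool
Rule: logical operators take bool operands and yield bool
Result type: bool


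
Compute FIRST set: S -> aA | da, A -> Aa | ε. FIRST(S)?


Per alternative of S: FIRST(aA) = {a}; FIRST(da) = {d}
FIRST(S) = {a, d}


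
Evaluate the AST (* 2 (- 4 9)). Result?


Evaluate inner: (- 4 9) = -5
Evaluate root: (* 2 -5) = -10
Result: -10


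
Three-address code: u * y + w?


Break into single-operator statements:
t1 = u * y
t2 = t1 + w


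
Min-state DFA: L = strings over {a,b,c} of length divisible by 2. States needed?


Track length mod 2: states 0..1, accept at 0
Minimal DFA: 2 states


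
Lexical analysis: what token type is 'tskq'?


Pattern: letter/underscore followed by alphanumerics, not a keyword
Type: IDENTIFIER


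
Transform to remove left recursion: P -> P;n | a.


Left-recursive alternatives: P;n; non-recursive: a
Introduce P': P -> aP', P' -> ;nP' | ε


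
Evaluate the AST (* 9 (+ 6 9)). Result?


Evaluate inner: (+ 6 9) = 15
Evaluate root: (* 9 15) = 135
Result: 135


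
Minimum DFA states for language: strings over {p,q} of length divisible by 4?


Track length mod 4: states 0..3, accept at 0
Minimal DFA: 4 states


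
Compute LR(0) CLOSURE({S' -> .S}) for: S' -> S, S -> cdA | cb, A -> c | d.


Start: S' -> .S
For each item with dot before a nonterminal B, add B -> .γ for every B-production
Closure: [S' -> .S, S -> .cdA, S -> .cb]


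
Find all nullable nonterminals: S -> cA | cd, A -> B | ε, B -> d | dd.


A nonterminal is nullable iff some alternative derives ε (directly, or every symbol in it is nullable)
Nullable: {A}


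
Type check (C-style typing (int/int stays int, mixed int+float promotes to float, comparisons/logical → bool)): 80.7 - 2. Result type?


Operand types: float - int
Rule: mixed int/float promotes to float; int/int stays int
Result type: float


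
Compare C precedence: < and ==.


'<' is relational (level 7); '==' is equality (level 6)
Higher level binds tighter
'<' has higher precedence than '=='


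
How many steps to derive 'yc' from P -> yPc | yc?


Derivation: P => yc
Steps: 1


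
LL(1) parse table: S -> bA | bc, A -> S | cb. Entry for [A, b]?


For [A, b]: 'b' ∈ FIRST(S)
Entry: A -> S


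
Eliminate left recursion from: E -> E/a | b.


Left-recursive alternatives: E/a; non-recursive: b
Introduce E': E -> bE', E' -> /aE' | ε


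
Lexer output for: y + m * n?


Scan left to right, longest-match per lexeme
Tokens: ID(y), OP(+), ID(m), OP(*), ID(n)


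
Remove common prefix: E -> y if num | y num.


Common prefix: 'y'
Factored: E -> y E', E' -> if num | num


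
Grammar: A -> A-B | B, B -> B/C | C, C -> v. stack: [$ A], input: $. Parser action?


start symbol A on stack, input exhausted
Action: accept


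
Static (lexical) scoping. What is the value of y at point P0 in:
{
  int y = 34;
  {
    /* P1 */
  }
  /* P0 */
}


y declared in the same block as P0
y = 34


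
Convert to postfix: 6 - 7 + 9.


Left to right (same or higher precedence on left)
Postfix: 6 7 - 9 +


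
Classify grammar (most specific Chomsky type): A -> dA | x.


Right-linear: every RHS is a terminal or a terminal followed by one nonterminal
Classification: Type 3 (Regular)


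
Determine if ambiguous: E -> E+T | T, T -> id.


precedence layered via separate nonterminal T: deterministic
Unambiguous


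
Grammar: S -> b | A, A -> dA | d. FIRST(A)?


Per alternative of A: FIRST(dA) = {d}; FIRST(d) = {d}
FIRST(A) = {d}


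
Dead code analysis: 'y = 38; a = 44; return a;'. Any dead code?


y is assigned but never read
Dead: 'y = 38'


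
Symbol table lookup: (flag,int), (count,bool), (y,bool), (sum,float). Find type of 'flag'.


Lookup 'flag' → type int


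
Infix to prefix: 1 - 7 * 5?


'*' binds tighter: tree is (- 1 (* 7 5))
Prefix: - 1 * 7 5


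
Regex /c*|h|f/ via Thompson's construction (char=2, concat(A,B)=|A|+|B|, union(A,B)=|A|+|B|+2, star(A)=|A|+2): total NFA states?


Syntax tree has 3 char leaf(s), 2 union(s), 1 star(s)
chars contribute 3×2 = 6; each union adds +2; each star adds +2
Total: 6 + 4 + 2 = 12 states


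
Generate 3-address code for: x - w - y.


Break into single-operator statements:
t1 = x - w
t2 = t1 - y


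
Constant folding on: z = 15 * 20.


15 * 20 = 300 at compile time
Optimized: z = 300


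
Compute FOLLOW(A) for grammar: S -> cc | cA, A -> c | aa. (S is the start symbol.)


$ ∈ FOLLOW(S). For each A -> αBβ: add FIRST(β)\{ε} to FOLLOW(B); if β nullable, add FOLLOW(A).
FOLLOW(A) = {$}


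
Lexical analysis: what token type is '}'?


Pattern: delimiter/punctuation
Type: PUNCTUATION


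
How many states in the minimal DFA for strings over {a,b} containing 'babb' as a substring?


KMP-style automaton: 4 progress states + 1 absorbing accept = 5
Minimal DFA: 5 states


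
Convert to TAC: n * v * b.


Break into single-operator statements:
t1 = n * v
t2 = t1 * b


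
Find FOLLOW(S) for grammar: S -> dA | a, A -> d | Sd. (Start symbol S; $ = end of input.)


$ ∈ FOLLOW(S). For each A -> αBβ: add FIRST(β)\{ε} to FOLLOW(B); if β nullable, add FOLLOW(A).
FOLLOW(S) = {$, d}


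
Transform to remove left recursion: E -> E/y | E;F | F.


Left-recursive alternatives: E/y, E;F; non-recursive: F
Introduce E': E -> FE', E' -> /yE' | ;FE' | ε


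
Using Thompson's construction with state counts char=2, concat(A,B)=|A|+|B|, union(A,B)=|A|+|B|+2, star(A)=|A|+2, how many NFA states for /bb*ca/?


Syntax tree has 4 char leaf(s), 0 union(s), 1 star(s)
chars contribute 4×2 = 8; each union adds +2; each star adds +2
Total: 8 + 0 + 2 = 10 states


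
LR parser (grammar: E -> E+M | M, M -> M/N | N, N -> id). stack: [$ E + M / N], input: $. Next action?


handle 'M/N' on top
Action: reduce (M -> M/N)


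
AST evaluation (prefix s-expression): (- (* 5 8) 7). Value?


Evaluate inner: (* 5 8) = 40
Evaluate root: (- 40 7) = 33
Result: 33


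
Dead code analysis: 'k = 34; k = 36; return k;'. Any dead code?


first assignment to k is overwritten before any read
Dead: 'k = 34'


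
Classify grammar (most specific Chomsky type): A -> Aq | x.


Left-linear: every RHS is a terminal or one nonterminal followed by a terminal
Classification: Type 3 (Regular)


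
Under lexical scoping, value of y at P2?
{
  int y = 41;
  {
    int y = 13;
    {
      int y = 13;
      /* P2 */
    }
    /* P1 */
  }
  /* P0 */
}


y declared in the same block as P2
y = 13


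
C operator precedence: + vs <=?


'+' is additive (level 9); '<=' is relational (level 7)
Higher level binds tighter
'+' has higher precedence than '<='


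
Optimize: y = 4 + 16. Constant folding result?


4 + 16 = 20 at compile time
Optimized: y = 20


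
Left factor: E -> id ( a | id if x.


Common prefix: 'id'
Factored: E -> id E', E' -> ( a | if x


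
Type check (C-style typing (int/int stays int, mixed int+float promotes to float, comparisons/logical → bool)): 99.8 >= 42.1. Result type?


Operand types: float >= float
Rule: comparison yields bool
Result type: bool


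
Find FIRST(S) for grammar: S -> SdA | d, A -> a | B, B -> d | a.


Per alternative of S: FIRST(SdA) = {d}; FIRST(d) = {d}
FIRST(S) = {d}


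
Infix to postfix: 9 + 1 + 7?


Left to right (same or higher precedence on left)
Postfix: 9 1 + 7 +


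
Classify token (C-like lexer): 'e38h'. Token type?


Pattern: letter/underscore followed by alphanumerics, not a keyword
Type: IDENTIFIER


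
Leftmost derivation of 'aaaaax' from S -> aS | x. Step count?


Derivation: S => aS => aaS => aaaS => aaaaS => aaaaaS => aaaaax
Steps: 6


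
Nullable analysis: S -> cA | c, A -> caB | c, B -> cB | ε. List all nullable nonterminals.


A nonterminal is nullable iff some alternative derives ε (directly, or every symbol in it is nullable)
Nullable: {B}


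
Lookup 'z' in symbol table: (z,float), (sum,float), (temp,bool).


Lookup 'z' → type float


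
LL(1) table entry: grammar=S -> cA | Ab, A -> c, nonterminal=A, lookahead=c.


For [A, c]: 'c' ∈ FIRST(c)
Entry: A -> c


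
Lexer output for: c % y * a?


Scan left to right, longest-match per lexeme
Tokens: ID(c), OP(%), ID(y), OP(*), ID(a)


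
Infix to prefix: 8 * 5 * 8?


left-to-right (same/higher precedence on left): tree is (* (* 8 5) 8)
Prefix: * * 8 5 8


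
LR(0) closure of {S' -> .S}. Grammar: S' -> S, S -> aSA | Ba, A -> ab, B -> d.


Start: S' -> .S
For each item with dot before a nonterminal B, add B -> .γ for every B-production
Closure: [S' -> .S, S -> .aSA, S -> .Ba, B -> .d]


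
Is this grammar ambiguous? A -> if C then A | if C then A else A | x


dangling else: 'if C then if C then x else x' parses two ways
Ambiguous


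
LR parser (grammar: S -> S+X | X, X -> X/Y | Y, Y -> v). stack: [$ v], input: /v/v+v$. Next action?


'v' on top is the handle for Y -> v
Action: reduce (Y -> v)


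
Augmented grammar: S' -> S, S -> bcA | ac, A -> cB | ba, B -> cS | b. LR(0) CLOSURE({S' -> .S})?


Start: S' -> .S
For each item with dot before a nonterminal B, add B -> .γ for every B-production
Closure: [S' -> .S, S -> .bcA, S -> .ac]


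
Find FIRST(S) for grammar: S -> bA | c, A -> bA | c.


Per alternative of S: FIRST(bA) = {b}; FIRST(c) = {c}
FIRST(S) = {b, c}


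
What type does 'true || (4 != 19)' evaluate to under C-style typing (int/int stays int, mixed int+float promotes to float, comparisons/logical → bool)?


Operand types: bool || bool
Rule: logical operators take bool operands and yield bool
Result type: bool


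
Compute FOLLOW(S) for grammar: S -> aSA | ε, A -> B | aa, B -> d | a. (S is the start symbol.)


$ ∈ FOLLOW(S). For each A -> αBβ: add FIRST(β)\{ε} to FOLLOW(B); if β nullable, add FOLLOW(A).
FOLLOW(S) = {$, a, d}


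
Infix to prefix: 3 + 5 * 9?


'*' binds tighter: tree is (+ 3 (* 5 9))
Prefix: + 3 * 5 9


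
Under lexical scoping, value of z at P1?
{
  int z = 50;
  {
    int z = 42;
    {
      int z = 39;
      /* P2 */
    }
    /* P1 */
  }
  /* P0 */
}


z declared in the same block as P1
z = 42


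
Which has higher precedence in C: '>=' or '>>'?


'>>' is shift (level 8); '>=' is relational (level 7)
Higher level binds tighter
'>>' has higher precedence than '>='


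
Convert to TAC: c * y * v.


Break into single-operator statements:
t1 = c * y
t2 = t1 * v


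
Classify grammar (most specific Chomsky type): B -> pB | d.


Right-linear: every RHS is a terminal or a terminal followed by one nonterminal
Classification: Type 3 (Regular)


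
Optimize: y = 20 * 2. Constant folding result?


20 * 2 = 40 at compile time
Optimized: y = 40


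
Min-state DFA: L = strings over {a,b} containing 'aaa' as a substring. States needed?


KMP-style automaton: 3 progress states + 1 absorbing accept = 4
Minimal DFA: 4 states


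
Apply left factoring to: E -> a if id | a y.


Common prefix: 'a'
Factored: E -> a E', E' -> if id | y


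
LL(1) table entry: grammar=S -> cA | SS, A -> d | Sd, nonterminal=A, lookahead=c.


For [A, c]: 'c' ∈ FIRST(Sd)
Entry: A -> Sd


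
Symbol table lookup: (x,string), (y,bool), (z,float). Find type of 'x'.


Lookup 'x' → type string


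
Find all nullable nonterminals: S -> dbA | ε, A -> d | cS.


A nonterminal is nullable iff some alternative derives ε (directly, or every symbol in it is nullable)
Nullable: {S}


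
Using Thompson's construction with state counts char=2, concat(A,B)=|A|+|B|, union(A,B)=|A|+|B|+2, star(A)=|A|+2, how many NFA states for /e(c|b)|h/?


Syntax tree has 4 char leaf(s), 2 union(s), 0 star(s)
chars contribute 4×2 = 8; each union adds +2; each star adds +2
Total: 8 + 4 + 0 = 12 states


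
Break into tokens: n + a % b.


Scan left to right, longest-match per lexeme
Tokens: ID(n), OP(+), ID(a), OP(%), ID(b)


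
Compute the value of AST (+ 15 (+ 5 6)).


Evaluate inner: (+ 5 6) = 11
Evaluate root: (+ 15 11) = 26
Result: 26


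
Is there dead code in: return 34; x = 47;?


statement follows a return and is unreachable
Dead: 'x = 47'


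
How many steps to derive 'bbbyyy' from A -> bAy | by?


Derivation: A => bAy => bbAyy => bbbyyy
Steps: 3


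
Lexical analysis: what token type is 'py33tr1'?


Pattern: letter/underscore followed by alphanumerics, not a keyword
Type: IDENTIFIER


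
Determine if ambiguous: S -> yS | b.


right-linear, alternatives start with distinct terminals 'y' vs 'b': unique leftmost derivation
Unambiguous


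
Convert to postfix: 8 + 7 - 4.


Left to right (same or higher precedence on left)
Postfix: 8 7 + 4 -


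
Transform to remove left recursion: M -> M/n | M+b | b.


Left-recursive alternatives: M/n, M+b; non-recursive: b
Introduce M': M -> bM', M' -> /nM' | +bM' | ε


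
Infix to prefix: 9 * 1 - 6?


left-to-right (same/higher precedence on left): tree is (- (* 9 1) 6)
Prefix: - * 9 1 6


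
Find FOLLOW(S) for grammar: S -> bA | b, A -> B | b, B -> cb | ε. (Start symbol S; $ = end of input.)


$ ∈ FOLLOW(S). For each A -> αBβ: add FIRST(β)\{ε} to FOLLOW(B); if β nullable, add FOLLOW(A).
FOLLOW(S) = {$}


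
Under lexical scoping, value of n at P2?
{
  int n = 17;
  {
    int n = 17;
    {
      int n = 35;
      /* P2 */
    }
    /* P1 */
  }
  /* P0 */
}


n declared in the same block as P2
n = 35


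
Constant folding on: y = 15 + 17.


15 + 17 = 32 at compile time
Optimized: y = 32


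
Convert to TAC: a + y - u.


Break into single-operator statements:
t1 = a + y
t2 = t1 - u


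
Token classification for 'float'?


Pattern: reserved word
Type: KEYWORD


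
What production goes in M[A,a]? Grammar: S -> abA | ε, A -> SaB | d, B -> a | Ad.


For [A, a]: 'a' ∈ FIRST(SaB)
Entry: A -> SaB


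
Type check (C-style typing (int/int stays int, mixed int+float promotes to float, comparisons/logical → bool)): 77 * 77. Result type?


Operand types: int * int
Rule: mixed int/float promotes to float; int/int stays int
Result type: int


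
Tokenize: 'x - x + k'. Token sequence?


Scan left to right, longest-match per lexeme
Tokens: ID(x), OP(-), ID(x), OP(+), ID(k)


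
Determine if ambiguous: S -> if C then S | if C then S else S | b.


dangling else: 'if C then if C then b else b' parses two ways
Ambiguous


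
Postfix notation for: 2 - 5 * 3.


* has higher precedence, evaluate 5*3 first
Postfix: 2 5 3 * -


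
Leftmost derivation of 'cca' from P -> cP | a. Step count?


Derivation: P => cP => ccP => cca
Steps: 3


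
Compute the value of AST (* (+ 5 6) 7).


Evaluate inner: (+ 5 6) = 11
Evaluate root: (* 11 7) = 77
Result: 77


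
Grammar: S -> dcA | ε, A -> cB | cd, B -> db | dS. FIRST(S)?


Per alternative of S: FIRST(dcA) = {d}; FIRST(ε) = {ε}
FIRST(S) = {d, ε}


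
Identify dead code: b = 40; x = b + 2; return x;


b is read by x's definition; x is returned
No dead code


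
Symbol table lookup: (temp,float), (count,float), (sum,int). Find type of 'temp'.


Lookup 'temp' → type float


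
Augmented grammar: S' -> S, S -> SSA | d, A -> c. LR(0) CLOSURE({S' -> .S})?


Start: S' -> .S
For each item with dot before a nonterminal B, add B -> .γ for every B-production
Closure: [S' -> .S, S -> .SSA, S -> .d]


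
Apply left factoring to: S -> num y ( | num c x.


Common prefix: 'num'
Factored: S -> num S', S' -> y ( | c x


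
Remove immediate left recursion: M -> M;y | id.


Left-recursive alternatives: M;y; non-recursive: id
Introduce M': M -> idM', M' -> ;yM' | ε


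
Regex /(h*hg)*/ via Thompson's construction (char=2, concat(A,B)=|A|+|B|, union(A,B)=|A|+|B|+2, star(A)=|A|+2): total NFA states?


Syntax tree has 3 char leaf(s), 0 union(s), 2 star(s)
chars contribute 3×2 = 6; each union adds +2; each star adds +2
Total: 6 + 0 + 4 = 10 states


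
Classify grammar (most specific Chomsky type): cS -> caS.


LHS has context (more than one symbol) and |LHS| ≤ |RHS|
Classification: Type 1 (Context-Sensitive)


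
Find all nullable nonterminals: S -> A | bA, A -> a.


A nonterminal is nullable iff some alternative derives ε (directly, or every symbol in it is nullable)
Nullable: {}


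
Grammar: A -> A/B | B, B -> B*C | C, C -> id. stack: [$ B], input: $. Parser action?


lookahead ∉ {*} so B won't extend; reduce A -> B
Action: reduce (A -> B)


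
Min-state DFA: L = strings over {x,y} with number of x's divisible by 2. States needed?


Track (count of x) mod 2: states 0..1, accept at 0
Minimal DFA: 2 states


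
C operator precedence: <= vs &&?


'<=' is relational (level 7); '&&' is logical AND (level 2)
Higher level binds tighter
'<=' has higher precedence than '&&'


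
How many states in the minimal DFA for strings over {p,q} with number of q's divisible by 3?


Track (count of q) mod 3: states 0..2, accept at 0
Minimal DFA: 3 states


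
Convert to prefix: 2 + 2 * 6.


'*' binds tighter: tree is (+ 2 (* 2 6))
Prefix: + 2 * 2 6


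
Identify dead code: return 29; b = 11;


statement follows a return and is unreachable
Dead: 'b = 11'


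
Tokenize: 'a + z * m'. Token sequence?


Scan left to right, longest-match per lexeme
Tokens: ID(a), OP(+), ID(z), OP(*), ID(m)


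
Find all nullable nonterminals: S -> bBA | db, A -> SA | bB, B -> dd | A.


A nonterminal is nullable iff some alternative derives ε (directly, or every symbol in it is nullable)
Nullable: {}


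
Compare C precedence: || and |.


'|' is bitwise OR (level 3); '||' is logical OR (level 1)
Higher level binds tighter
'|' has higher precedence than '||'


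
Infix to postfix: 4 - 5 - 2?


Left to right (same or higher precedence on left)
Postfix: 4 5 - 2 -


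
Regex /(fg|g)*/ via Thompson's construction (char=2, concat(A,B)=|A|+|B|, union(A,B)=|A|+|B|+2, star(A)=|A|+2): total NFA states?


Syntax tree has 3 char leaf(s), 1 union(s), 1 star(s)
chars contribute 3×2 = 6; each union adds +2; each star adds +2
Total: 6 + 2 + 2 = 10 states


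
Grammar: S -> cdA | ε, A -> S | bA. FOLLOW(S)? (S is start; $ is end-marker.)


$ ∈ FOLLOW(S). For each A -> αBβ: add FIRST(β)\{ε} to FOLLOW(B); if β nullable, add FOLLOW(A).
FOLLOW(S) = {$}


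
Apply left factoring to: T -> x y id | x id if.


Common prefix: 'x'
Factored: T -> x T', T' -> y id | id if


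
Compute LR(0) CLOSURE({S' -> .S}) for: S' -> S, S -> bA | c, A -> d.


Start: S' -> .S
For each item with dot before a nonterminal B, add B -> .γ for every B-production
Closure: [S' -> .S, S -> .bA, S -> .c]


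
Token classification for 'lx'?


Pattern: letter/underscore followed by alphanumerics, not a keyword
Type: IDENTIFIER


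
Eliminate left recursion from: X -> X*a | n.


Left-recursive alternatives: X*a; non-recursive: n
Introduce X': X -> nX', X' -> *aX' | ε


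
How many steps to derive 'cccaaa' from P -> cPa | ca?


Derivation: P => cPa => ccPaa => cccaaa
Steps: 3


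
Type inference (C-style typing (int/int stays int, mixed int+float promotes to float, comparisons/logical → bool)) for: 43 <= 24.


Operand types: int <= int
Rule: comparison yields bool
Result type: bool


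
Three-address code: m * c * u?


Break into single-operator statements:
t1 = m * c
t2 = t1 * u


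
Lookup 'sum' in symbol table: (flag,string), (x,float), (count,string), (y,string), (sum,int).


Lookup 'sum' → type int


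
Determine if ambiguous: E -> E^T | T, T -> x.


precedence layered via separate nonterminal T: deterministic
Unambiguous


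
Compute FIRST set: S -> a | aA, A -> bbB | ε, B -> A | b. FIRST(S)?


Per alternative of S: FIRST(a) = {a}; FIRST(aA) = {a}
FIRST(S) = {a}


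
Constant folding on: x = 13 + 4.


13 + 4 = 17 at compile time
Optimized: x = 17


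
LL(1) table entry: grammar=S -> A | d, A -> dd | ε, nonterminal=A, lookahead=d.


For [A, d]: 'd' ∈ FIRST(dd)
Entry: A -> dd


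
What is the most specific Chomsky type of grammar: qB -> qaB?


LHS has context (more than one symbol) and |LHS| ≤ |RHS|
Classification: Type 1 (Context-Sensitive)


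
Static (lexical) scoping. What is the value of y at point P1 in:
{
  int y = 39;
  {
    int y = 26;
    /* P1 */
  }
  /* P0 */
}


y declared in the same block as P1
y = 26


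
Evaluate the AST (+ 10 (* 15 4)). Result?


Evaluate inner: (* 15 4) = 60
Evaluate root: (+ 10 60) = 70
Result: 70


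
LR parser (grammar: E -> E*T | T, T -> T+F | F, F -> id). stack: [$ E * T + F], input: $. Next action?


handle 'T+F' on top
Action: reduce (T -> T+F)


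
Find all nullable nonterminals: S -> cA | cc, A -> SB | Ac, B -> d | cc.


A nonterminal is nullable iff some alternative derives ε (directly, or every symbol in it is nullable)
Nullable: {}


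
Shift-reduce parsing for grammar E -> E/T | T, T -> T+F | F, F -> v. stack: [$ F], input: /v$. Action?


'F' (not preceded by T+) is the handle for T -> F
Action: reduce (T -> F)


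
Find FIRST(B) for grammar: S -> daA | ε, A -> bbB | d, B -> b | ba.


Per alternative of B: FIRST(b) = {b}; FIRST(ba) = {b}
FIRST(B) = {b}


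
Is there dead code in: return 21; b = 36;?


statement follows a return and is unreachable
Dead: 'b = 36'


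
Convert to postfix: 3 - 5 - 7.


Left to right (same or higher precedence on left)
Postfix: 3 5 - 7 -


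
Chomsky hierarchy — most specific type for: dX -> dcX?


LHS has context (more than one symbol) and |LHS| ≤ |RHS|
Classification: Type 1 (Context-Sensitive)


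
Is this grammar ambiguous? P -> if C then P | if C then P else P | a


dangling else: 'if C then if C then a else a' parses two ways
Ambiguous


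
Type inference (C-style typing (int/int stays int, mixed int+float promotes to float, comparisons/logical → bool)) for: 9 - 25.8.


Operand types: int - float
Rule: mixed int/float promotes to float; int/int stays int
Result type: float


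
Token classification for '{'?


Pattern: delimiter/punctuation
Type: PUNCTUATION


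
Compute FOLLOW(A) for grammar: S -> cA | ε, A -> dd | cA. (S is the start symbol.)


$ ∈ FOLLOW(S). For each A -> αBβ: add FIRST(β)\{ε} to FOLLOW(B); if β nullable, add FOLLOW(A).
FOLLOW(A) = {$}


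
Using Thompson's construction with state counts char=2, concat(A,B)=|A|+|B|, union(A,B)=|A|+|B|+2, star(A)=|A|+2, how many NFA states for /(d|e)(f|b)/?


Syntax tree has 4 char leaf(s), 2 union(s), 0 star(s)
chars contribute 4×2 = 8; each union adds +2; each star adds +2
Total: 8 + 4 + 0 = 12 states


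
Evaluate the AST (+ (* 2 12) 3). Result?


Evaluate inner: (* 2 12) = 24
Evaluate root: (+ 24 3) = 27
Result: 27


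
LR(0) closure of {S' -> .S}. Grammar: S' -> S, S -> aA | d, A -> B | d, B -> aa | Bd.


Start: S' -> .S
For each item with dot before a nonterminal B, add B -> .γ for every B-production
Closure: [S' -> .S, S -> .aA, S -> .d]


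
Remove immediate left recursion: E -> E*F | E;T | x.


Left-recursive alternatives: E*F, E;T; non-recursive: x
Introduce E': E -> xE', E' -> *FE' | ;TE' | ε


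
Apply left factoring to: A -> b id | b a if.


Common prefix: 'b'
Factored: A -> b A', A' -> id | a if


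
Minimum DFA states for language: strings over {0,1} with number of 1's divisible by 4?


Track (count of 1) mod 4: states 0..3, accept at 0
Minimal DFA: 4 states


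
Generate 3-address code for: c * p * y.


Break into single-operator statements:
t1 = c * p
t2 = t1 * y


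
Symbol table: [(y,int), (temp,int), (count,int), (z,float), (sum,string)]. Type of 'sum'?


Lookup 'sum' → type string


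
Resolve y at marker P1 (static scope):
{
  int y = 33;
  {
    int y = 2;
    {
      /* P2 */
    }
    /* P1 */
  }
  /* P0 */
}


y declared in the same block as P1
y = 2


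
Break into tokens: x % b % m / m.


Scan left to right, longest-match per lexeme
Tokens: ID(x), OP(%), ID(b), OP(%), ID(m), OP(/), ID(m)


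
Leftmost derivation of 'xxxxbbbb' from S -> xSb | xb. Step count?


Derivation: S => xSb => xxSbb => xxxSbbb => xxxxbbbb
Steps: 4


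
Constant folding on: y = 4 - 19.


4 - 19 = -15 at compile time
Optimized: y = -15


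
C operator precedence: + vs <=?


'+' is additive (level 9); '<=' is relational (level 7)
Higher level binds tighter
'+' has higher precedence than '<='


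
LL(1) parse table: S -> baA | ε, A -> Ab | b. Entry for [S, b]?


For [S, b]: 'b' ∈ FIRST(baA)
Entry: S -> baA


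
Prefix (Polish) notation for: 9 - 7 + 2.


left-to-right (same/higher precedence on left): tree is (+ (- 9 7) 2)
Prefix: + - 9 7 2


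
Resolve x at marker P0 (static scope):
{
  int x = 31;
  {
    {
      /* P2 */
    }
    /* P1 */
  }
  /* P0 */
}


x declared in the same block as P0
x = 31


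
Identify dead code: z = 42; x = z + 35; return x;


z is read by x's definition; x is returned
No dead code


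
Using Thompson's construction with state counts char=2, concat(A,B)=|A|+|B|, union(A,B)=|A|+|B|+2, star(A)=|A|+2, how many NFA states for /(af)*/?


Syntax tree has 2 char leaf(s), 0 union(s), 1 star(s)
chars contribute 2×2 = 4; each union adds +2; each star adds +2
Total: 4 + 0 + 2 = 6 states


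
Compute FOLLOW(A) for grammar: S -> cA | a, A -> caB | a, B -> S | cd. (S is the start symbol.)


$ ∈ FOLLOW(S). For each A -> αBβ: add FIRST(β)\{ε} to FOLLOW(B); if β nullable, add FOLLOW(A).
FOLLOW(A) = {$}


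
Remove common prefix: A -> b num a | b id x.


Common prefix: 'b'
Factored: A -> b A', A' -> num a | id x


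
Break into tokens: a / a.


Scan left to right, longest-match per lexeme
Tokens: ID(a), OP(/), ID(a)
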